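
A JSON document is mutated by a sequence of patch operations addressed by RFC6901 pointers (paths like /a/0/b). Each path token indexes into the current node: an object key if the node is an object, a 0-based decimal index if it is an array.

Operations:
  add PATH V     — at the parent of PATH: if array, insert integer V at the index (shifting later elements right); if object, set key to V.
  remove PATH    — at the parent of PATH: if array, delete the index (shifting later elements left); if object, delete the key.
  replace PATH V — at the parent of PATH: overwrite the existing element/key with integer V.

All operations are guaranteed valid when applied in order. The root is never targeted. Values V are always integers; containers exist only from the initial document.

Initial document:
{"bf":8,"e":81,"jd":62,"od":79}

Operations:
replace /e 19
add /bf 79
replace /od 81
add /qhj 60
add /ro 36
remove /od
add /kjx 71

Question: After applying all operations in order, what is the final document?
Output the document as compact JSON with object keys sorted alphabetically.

Answer: {"bf":79,"e":19,"jd":62,"kjx":71,"qhj":60,"ro":36}

Derivation:
After op 1 (replace /e 19): {"bf":8,"e":19,"jd":62,"od":79}
After op 2 (add /bf 79): {"bf":79,"e":19,"jd":62,"od":79}
After op 3 (replace /od 81): {"bf":79,"e":19,"jd":62,"od":81}
After op 4 (add /qhj 60): {"bf":79,"e":19,"jd":62,"od":81,"qhj":60}
After op 5 (add /ro 36): {"bf":79,"e":19,"jd":62,"od":81,"qhj":60,"ro":36}
After op 6 (remove /od): {"bf":79,"e":19,"jd":62,"qhj":60,"ro":36}
After op 7 (add /kjx 71): {"bf":79,"e":19,"jd":62,"kjx":71,"qhj":60,"ro":36}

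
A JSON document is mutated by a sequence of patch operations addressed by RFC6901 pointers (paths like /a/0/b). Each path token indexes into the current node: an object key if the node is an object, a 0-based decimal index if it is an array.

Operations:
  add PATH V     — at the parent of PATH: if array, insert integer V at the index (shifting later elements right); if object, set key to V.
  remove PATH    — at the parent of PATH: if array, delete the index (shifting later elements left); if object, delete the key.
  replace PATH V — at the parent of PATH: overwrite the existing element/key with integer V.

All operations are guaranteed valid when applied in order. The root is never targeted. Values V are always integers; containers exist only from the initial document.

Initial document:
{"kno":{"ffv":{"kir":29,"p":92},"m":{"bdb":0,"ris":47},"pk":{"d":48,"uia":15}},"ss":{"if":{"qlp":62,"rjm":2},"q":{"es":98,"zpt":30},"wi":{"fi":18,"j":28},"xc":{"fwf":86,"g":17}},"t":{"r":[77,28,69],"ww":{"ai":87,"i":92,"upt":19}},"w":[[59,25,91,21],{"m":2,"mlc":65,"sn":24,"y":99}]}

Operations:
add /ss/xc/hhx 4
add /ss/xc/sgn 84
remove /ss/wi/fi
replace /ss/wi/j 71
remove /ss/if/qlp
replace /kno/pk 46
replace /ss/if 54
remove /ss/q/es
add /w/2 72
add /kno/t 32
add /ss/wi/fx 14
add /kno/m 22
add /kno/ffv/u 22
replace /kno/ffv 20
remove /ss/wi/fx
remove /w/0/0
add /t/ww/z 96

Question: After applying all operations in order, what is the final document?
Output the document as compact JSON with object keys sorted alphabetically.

After op 1 (add /ss/xc/hhx 4): {"kno":{"ffv":{"kir":29,"p":92},"m":{"bdb":0,"ris":47},"pk":{"d":48,"uia":15}},"ss":{"if":{"qlp":62,"rjm":2},"q":{"es":98,"zpt":30},"wi":{"fi":18,"j":28},"xc":{"fwf":86,"g":17,"hhx":4}},"t":{"r":[77,28,69],"ww":{"ai":87,"i":92,"upt":19}},"w":[[59,25,91,21],{"m":2,"mlc":65,"sn":24,"y":99}]}
After op 2 (add /ss/xc/sgn 84): {"kno":{"ffv":{"kir":29,"p":92},"m":{"bdb":0,"ris":47},"pk":{"d":48,"uia":15}},"ss":{"if":{"qlp":62,"rjm":2},"q":{"es":98,"zpt":30},"wi":{"fi":18,"j":28},"xc":{"fwf":86,"g":17,"hhx":4,"sgn":84}},"t":{"r":[77,28,69],"ww":{"ai":87,"i":92,"upt":19}},"w":[[59,25,91,21],{"m":2,"mlc":65,"sn":24,"y":99}]}
After op 3 (remove /ss/wi/fi): {"kno":{"ffv":{"kir":29,"p":92},"m":{"bdb":0,"ris":47},"pk":{"d":48,"uia":15}},"ss":{"if":{"qlp":62,"rjm":2},"q":{"es":98,"zpt":30},"wi":{"j":28},"xc":{"fwf":86,"g":17,"hhx":4,"sgn":84}},"t":{"r":[77,28,69],"ww":{"ai":87,"i":92,"upt":19}},"w":[[59,25,91,21],{"m":2,"mlc":65,"sn":24,"y":99}]}
After op 4 (replace /ss/wi/j 71): {"kno":{"ffv":{"kir":29,"p":92},"m":{"bdb":0,"ris":47},"pk":{"d":48,"uia":15}},"ss":{"if":{"qlp":62,"rjm":2},"q":{"es":98,"zpt":30},"wi":{"j":71},"xc":{"fwf":86,"g":17,"hhx":4,"sgn":84}},"t":{"r":[77,28,69],"ww":{"ai":87,"i":92,"upt":19}},"w":[[59,25,91,21],{"m":2,"mlc":65,"sn":24,"y":99}]}
After op 5 (remove /ss/if/qlp): {"kno":{"ffv":{"kir":29,"p":92},"m":{"bdb":0,"ris":47},"pk":{"d":48,"uia":15}},"ss":{"if":{"rjm":2},"q":{"es":98,"zpt":30},"wi":{"j":71},"xc":{"fwf":86,"g":17,"hhx":4,"sgn":84}},"t":{"r":[77,28,69],"ww":{"ai":87,"i":92,"upt":19}},"w":[[59,25,91,21],{"m":2,"mlc":65,"sn":24,"y":99}]}
After op 6 (replace /kno/pk 46): {"kno":{"ffv":{"kir":29,"p":92},"m":{"bdb":0,"ris":47},"pk":46},"ss":{"if":{"rjm":2},"q":{"es":98,"zpt":30},"wi":{"j":71},"xc":{"fwf":86,"g":17,"hhx":4,"sgn":84}},"t":{"r":[77,28,69],"ww":{"ai":87,"i":92,"upt":19}},"w":[[59,25,91,21],{"m":2,"mlc":65,"sn":24,"y":99}]}
After op 7 (replace /ss/if 54): {"kno":{"ffv":{"kir":29,"p":92},"m":{"bdb":0,"ris":47},"pk":46},"ss":{"if":54,"q":{"es":98,"zpt":30},"wi":{"j":71},"xc":{"fwf":86,"g":17,"hhx":4,"sgn":84}},"t":{"r":[77,28,69],"ww":{"ai":87,"i":92,"upt":19}},"w":[[59,25,91,21],{"m":2,"mlc":65,"sn":24,"y":99}]}
After op 8 (remove /ss/q/es): {"kno":{"ffv":{"kir":29,"p":92},"m":{"bdb":0,"ris":47},"pk":46},"ss":{"if":54,"q":{"zpt":30},"wi":{"j":71},"xc":{"fwf":86,"g":17,"hhx":4,"sgn":84}},"t":{"r":[77,28,69],"ww":{"ai":87,"i":92,"upt":19}},"w":[[59,25,91,21],{"m":2,"mlc":65,"sn":24,"y":99}]}
After op 9 (add /w/2 72): {"kno":{"ffv":{"kir":29,"p":92},"m":{"bdb":0,"ris":47},"pk":46},"ss":{"if":54,"q":{"zpt":30},"wi":{"j":71},"xc":{"fwf":86,"g":17,"hhx":4,"sgn":84}},"t":{"r":[77,28,69],"ww":{"ai":87,"i":92,"upt":19}},"w":[[59,25,91,21],{"m":2,"mlc":65,"sn":24,"y":99},72]}
After op 10 (add /kno/t 32): {"kno":{"ffv":{"kir":29,"p":92},"m":{"bdb":0,"ris":47},"pk":46,"t":32},"ss":{"if":54,"q":{"zpt":30},"wi":{"j":71},"xc":{"fwf":86,"g":17,"hhx":4,"sgn":84}},"t":{"r":[77,28,69],"ww":{"ai":87,"i":92,"upt":19}},"w":[[59,25,91,21],{"m":2,"mlc":65,"sn":24,"y":99},72]}
After op 11 (add /ss/wi/fx 14): {"kno":{"ffv":{"kir":29,"p":92},"m":{"bdb":0,"ris":47},"pk":46,"t":32},"ss":{"if":54,"q":{"zpt":30},"wi":{"fx":14,"j":71},"xc":{"fwf":86,"g":17,"hhx":4,"sgn":84}},"t":{"r":[77,28,69],"ww":{"ai":87,"i":92,"upt":19}},"w":[[59,25,91,21],{"m":2,"mlc":65,"sn":24,"y":99},72]}
After op 12 (add /kno/m 22): {"kno":{"ffv":{"kir":29,"p":92},"m":22,"pk":46,"t":32},"ss":{"if":54,"q":{"zpt":30},"wi":{"fx":14,"j":71},"xc":{"fwf":86,"g":17,"hhx":4,"sgn":84}},"t":{"r":[77,28,69],"ww":{"ai":87,"i":92,"upt":19}},"w":[[59,25,91,21],{"m":2,"mlc":65,"sn":24,"y":99},72]}
After op 13 (add /kno/ffv/u 22): {"kno":{"ffv":{"kir":29,"p":92,"u":22},"m":22,"pk":46,"t":32},"ss":{"if":54,"q":{"zpt":30},"wi":{"fx":14,"j":71},"xc":{"fwf":86,"g":17,"hhx":4,"sgn":84}},"t":{"r":[77,28,69],"ww":{"ai":87,"i":92,"upt":19}},"w":[[59,25,91,21],{"m":2,"mlc":65,"sn":24,"y":99},72]}
After op 14 (replace /kno/ffv 20): {"kno":{"ffv":20,"m":22,"pk":46,"t":32},"ss":{"if":54,"q":{"zpt":30},"wi":{"fx":14,"j":71},"xc":{"fwf":86,"g":17,"hhx":4,"sgn":84}},"t":{"r":[77,28,69],"ww":{"ai":87,"i":92,"upt":19}},"w":[[59,25,91,21],{"m":2,"mlc":65,"sn":24,"y":99},72]}
After op 15 (remove /ss/wi/fx): {"kno":{"ffv":20,"m":22,"pk":46,"t":32},"ss":{"if":54,"q":{"zpt":30},"wi":{"j":71},"xc":{"fwf":86,"g":17,"hhx":4,"sgn":84}},"t":{"r":[77,28,69],"ww":{"ai":87,"i":92,"upt":19}},"w":[[59,25,91,21],{"m":2,"mlc":65,"sn":24,"y":99},72]}
After op 16 (remove /w/0/0): {"kno":{"ffv":20,"m":22,"pk":46,"t":32},"ss":{"if":54,"q":{"zpt":30},"wi":{"j":71},"xc":{"fwf":86,"g":17,"hhx":4,"sgn":84}},"t":{"r":[77,28,69],"ww":{"ai":87,"i":92,"upt":19}},"w":[[25,91,21],{"m":2,"mlc":65,"sn":24,"y":99},72]}
After op 17 (add /t/ww/z 96): {"kno":{"ffv":20,"m":22,"pk":46,"t":32},"ss":{"if":54,"q":{"zpt":30},"wi":{"j":71},"xc":{"fwf":86,"g":17,"hhx":4,"sgn":84}},"t":{"r":[77,28,69],"ww":{"ai":87,"i":92,"upt":19,"z":96}},"w":[[25,91,21],{"m":2,"mlc":65,"sn":24,"y":99},72]}

Answer: {"kno":{"ffv":20,"m":22,"pk":46,"t":32},"ss":{"if":54,"q":{"zpt":30},"wi":{"j":71},"xc":{"fwf":86,"g":17,"hhx":4,"sgn":84}},"t":{"r":[77,28,69],"ww":{"ai":87,"i":92,"upt":19,"z":96}},"w":[[25,91,21],{"m":2,"mlc":65,"sn":24,"y":99},72]}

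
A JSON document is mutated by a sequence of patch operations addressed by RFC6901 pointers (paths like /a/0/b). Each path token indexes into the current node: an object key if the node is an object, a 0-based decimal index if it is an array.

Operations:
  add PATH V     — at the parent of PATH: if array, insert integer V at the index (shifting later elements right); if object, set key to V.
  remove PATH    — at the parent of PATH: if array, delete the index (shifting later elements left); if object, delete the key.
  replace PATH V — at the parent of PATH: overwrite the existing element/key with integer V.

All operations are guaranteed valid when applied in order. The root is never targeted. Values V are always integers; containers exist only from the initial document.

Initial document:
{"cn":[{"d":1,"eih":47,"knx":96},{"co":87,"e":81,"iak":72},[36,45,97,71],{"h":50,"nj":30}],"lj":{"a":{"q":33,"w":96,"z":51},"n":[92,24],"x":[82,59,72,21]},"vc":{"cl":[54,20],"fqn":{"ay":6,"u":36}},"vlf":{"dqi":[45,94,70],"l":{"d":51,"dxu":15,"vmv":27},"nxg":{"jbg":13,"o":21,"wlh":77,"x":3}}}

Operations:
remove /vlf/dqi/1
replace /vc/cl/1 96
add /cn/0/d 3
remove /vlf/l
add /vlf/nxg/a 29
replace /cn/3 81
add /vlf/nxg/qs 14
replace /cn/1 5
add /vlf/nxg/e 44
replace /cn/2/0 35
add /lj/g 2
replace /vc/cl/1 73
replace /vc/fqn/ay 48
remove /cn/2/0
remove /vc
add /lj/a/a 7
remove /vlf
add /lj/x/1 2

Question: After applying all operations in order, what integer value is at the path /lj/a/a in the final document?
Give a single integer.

Answer: 7

Derivation:
After op 1 (remove /vlf/dqi/1): {"cn":[{"d":1,"eih":47,"knx":96},{"co":87,"e":81,"iak":72},[36,45,97,71],{"h":50,"nj":30}],"lj":{"a":{"q":33,"w":96,"z":51},"n":[92,24],"x":[82,59,72,21]},"vc":{"cl":[54,20],"fqn":{"ay":6,"u":36}},"vlf":{"dqi":[45,70],"l":{"d":51,"dxu":15,"vmv":27},"nxg":{"jbg":13,"o":21,"wlh":77,"x":3}}}
After op 2 (replace /vc/cl/1 96): {"cn":[{"d":1,"eih":47,"knx":96},{"co":87,"e":81,"iak":72},[36,45,97,71],{"h":50,"nj":30}],"lj":{"a":{"q":33,"w":96,"z":51},"n":[92,24],"x":[82,59,72,21]},"vc":{"cl":[54,96],"fqn":{"ay":6,"u":36}},"vlf":{"dqi":[45,70],"l":{"d":51,"dxu":15,"vmv":27},"nxg":{"jbg":13,"o":21,"wlh":77,"x":3}}}
After op 3 (add /cn/0/d 3): {"cn":[{"d":3,"eih":47,"knx":96},{"co":87,"e":81,"iak":72},[36,45,97,71],{"h":50,"nj":30}],"lj":{"a":{"q":33,"w":96,"z":51},"n":[92,24],"x":[82,59,72,21]},"vc":{"cl":[54,96],"fqn":{"ay":6,"u":36}},"vlf":{"dqi":[45,70],"l":{"d":51,"dxu":15,"vmv":27},"nxg":{"jbg":13,"o":21,"wlh":77,"x":3}}}
After op 4 (remove /vlf/l): {"cn":[{"d":3,"eih":47,"knx":96},{"co":87,"e":81,"iak":72},[36,45,97,71],{"h":50,"nj":30}],"lj":{"a":{"q":33,"w":96,"z":51},"n":[92,24],"x":[82,59,72,21]},"vc":{"cl":[54,96],"fqn":{"ay":6,"u":36}},"vlf":{"dqi":[45,70],"nxg":{"jbg":13,"o":21,"wlh":77,"x":3}}}
After op 5 (add /vlf/nxg/a 29): {"cn":[{"d":3,"eih":47,"knx":96},{"co":87,"e":81,"iak":72},[36,45,97,71],{"h":50,"nj":30}],"lj":{"a":{"q":33,"w":96,"z":51},"n":[92,24],"x":[82,59,72,21]},"vc":{"cl":[54,96],"fqn":{"ay":6,"u":36}},"vlf":{"dqi":[45,70],"nxg":{"a":29,"jbg":13,"o":21,"wlh":77,"x":3}}}
After op 6 (replace /cn/3 81): {"cn":[{"d":3,"eih":47,"knx":96},{"co":87,"e":81,"iak":72},[36,45,97,71],81],"lj":{"a":{"q":33,"w":96,"z":51},"n":[92,24],"x":[82,59,72,21]},"vc":{"cl":[54,96],"fqn":{"ay":6,"u":36}},"vlf":{"dqi":[45,70],"nxg":{"a":29,"jbg":13,"o":21,"wlh":77,"x":3}}}
After op 7 (add /vlf/nxg/qs 14): {"cn":[{"d":3,"eih":47,"knx":96},{"co":87,"e":81,"iak":72},[36,45,97,71],81],"lj":{"a":{"q":33,"w":96,"z":51},"n":[92,24],"x":[82,59,72,21]},"vc":{"cl":[54,96],"fqn":{"ay":6,"u":36}},"vlf":{"dqi":[45,70],"nxg":{"a":29,"jbg":13,"o":21,"qs":14,"wlh":77,"x":3}}}
After op 8 (replace /cn/1 5): {"cn":[{"d":3,"eih":47,"knx":96},5,[36,45,97,71],81],"lj":{"a":{"q":33,"w":96,"z":51},"n":[92,24],"x":[82,59,72,21]},"vc":{"cl":[54,96],"fqn":{"ay":6,"u":36}},"vlf":{"dqi":[45,70],"nxg":{"a":29,"jbg":13,"o":21,"qs":14,"wlh":77,"x":3}}}
After op 9 (add /vlf/nxg/e 44): {"cn":[{"d":3,"eih":47,"knx":96},5,[36,45,97,71],81],"lj":{"a":{"q":33,"w":96,"z":51},"n":[92,24],"x":[82,59,72,21]},"vc":{"cl":[54,96],"fqn":{"ay":6,"u":36}},"vlf":{"dqi":[45,70],"nxg":{"a":29,"e":44,"jbg":13,"o":21,"qs":14,"wlh":77,"x":3}}}
After op 10 (replace /cn/2/0 35): {"cn":[{"d":3,"eih":47,"knx":96},5,[35,45,97,71],81],"lj":{"a":{"q":33,"w":96,"z":51},"n":[92,24],"x":[82,59,72,21]},"vc":{"cl":[54,96],"fqn":{"ay":6,"u":36}},"vlf":{"dqi":[45,70],"nxg":{"a":29,"e":44,"jbg":13,"o":21,"qs":14,"wlh":77,"x":3}}}
After op 11 (add /lj/g 2): {"cn":[{"d":3,"eih":47,"knx":96},5,[35,45,97,71],81],"lj":{"a":{"q":33,"w":96,"z":51},"g":2,"n":[92,24],"x":[82,59,72,21]},"vc":{"cl":[54,96],"fqn":{"ay":6,"u":36}},"vlf":{"dqi":[45,70],"nxg":{"a":29,"e":44,"jbg":13,"o":21,"qs":14,"wlh":77,"x":3}}}
After op 12 (replace /vc/cl/1 73): {"cn":[{"d":3,"eih":47,"knx":96},5,[35,45,97,71],81],"lj":{"a":{"q":33,"w":96,"z":51},"g":2,"n":[92,24],"x":[82,59,72,21]},"vc":{"cl":[54,73],"fqn":{"ay":6,"u":36}},"vlf":{"dqi":[45,70],"nxg":{"a":29,"e":44,"jbg":13,"o":21,"qs":14,"wlh":77,"x":3}}}
After op 13 (replace /vc/fqn/ay 48): {"cn":[{"d":3,"eih":47,"knx":96},5,[35,45,97,71],81],"lj":{"a":{"q":33,"w":96,"z":51},"g":2,"n":[92,24],"x":[82,59,72,21]},"vc":{"cl":[54,73],"fqn":{"ay":48,"u":36}},"vlf":{"dqi":[45,70],"nxg":{"a":29,"e":44,"jbg":13,"o":21,"qs":14,"wlh":77,"x":3}}}
After op 14 (remove /cn/2/0): {"cn":[{"d":3,"eih":47,"knx":96},5,[45,97,71],81],"lj":{"a":{"q":33,"w":96,"z":51},"g":2,"n":[92,24],"x":[82,59,72,21]},"vc":{"cl":[54,73],"fqn":{"ay":48,"u":36}},"vlf":{"dqi":[45,70],"nxg":{"a":29,"e":44,"jbg":13,"o":21,"qs":14,"wlh":77,"x":3}}}
After op 15 (remove /vc): {"cn":[{"d":3,"eih":47,"knx":96},5,[45,97,71],81],"lj":{"a":{"q":33,"w":96,"z":51},"g":2,"n":[92,24],"x":[82,59,72,21]},"vlf":{"dqi":[45,70],"nxg":{"a":29,"e":44,"jbg":13,"o":21,"qs":14,"wlh":77,"x":3}}}
After op 16 (add /lj/a/a 7): {"cn":[{"d":3,"eih":47,"knx":96},5,[45,97,71],81],"lj":{"a":{"a":7,"q":33,"w":96,"z":51},"g":2,"n":[92,24],"x":[82,59,72,21]},"vlf":{"dqi":[45,70],"nxg":{"a":29,"e":44,"jbg":13,"o":21,"qs":14,"wlh":77,"x":3}}}
After op 17 (remove /vlf): {"cn":[{"d":3,"eih":47,"knx":96},5,[45,97,71],81],"lj":{"a":{"a":7,"q":33,"w":96,"z":51},"g":2,"n":[92,24],"x":[82,59,72,21]}}
After op 18 (add /lj/x/1 2): {"cn":[{"d":3,"eih":47,"knx":96},5,[45,97,71],81],"lj":{"a":{"a":7,"q":33,"w":96,"z":51},"g":2,"n":[92,24],"x":[82,2,59,72,21]}}
Value at /lj/a/a: 7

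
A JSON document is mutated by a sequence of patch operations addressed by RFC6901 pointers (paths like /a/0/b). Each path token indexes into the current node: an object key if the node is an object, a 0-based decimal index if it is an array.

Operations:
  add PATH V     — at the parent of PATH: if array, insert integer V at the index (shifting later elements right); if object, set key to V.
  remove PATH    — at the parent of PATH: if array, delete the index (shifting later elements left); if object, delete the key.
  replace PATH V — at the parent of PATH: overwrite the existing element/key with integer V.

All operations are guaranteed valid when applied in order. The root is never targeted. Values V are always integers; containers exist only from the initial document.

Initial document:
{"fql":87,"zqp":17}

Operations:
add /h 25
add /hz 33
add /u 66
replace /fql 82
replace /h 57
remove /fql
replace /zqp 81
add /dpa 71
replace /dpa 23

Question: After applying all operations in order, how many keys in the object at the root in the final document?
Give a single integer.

After op 1 (add /h 25): {"fql":87,"h":25,"zqp":17}
After op 2 (add /hz 33): {"fql":87,"h":25,"hz":33,"zqp":17}
After op 3 (add /u 66): {"fql":87,"h":25,"hz":33,"u":66,"zqp":17}
After op 4 (replace /fql 82): {"fql":82,"h":25,"hz":33,"u":66,"zqp":17}
After op 5 (replace /h 57): {"fql":82,"h":57,"hz":33,"u":66,"zqp":17}
After op 6 (remove /fql): {"h":57,"hz":33,"u":66,"zqp":17}
After op 7 (replace /zqp 81): {"h":57,"hz":33,"u":66,"zqp":81}
After op 8 (add /dpa 71): {"dpa":71,"h":57,"hz":33,"u":66,"zqp":81}
After op 9 (replace /dpa 23): {"dpa":23,"h":57,"hz":33,"u":66,"zqp":81}
Size at the root: 5

Answer: 5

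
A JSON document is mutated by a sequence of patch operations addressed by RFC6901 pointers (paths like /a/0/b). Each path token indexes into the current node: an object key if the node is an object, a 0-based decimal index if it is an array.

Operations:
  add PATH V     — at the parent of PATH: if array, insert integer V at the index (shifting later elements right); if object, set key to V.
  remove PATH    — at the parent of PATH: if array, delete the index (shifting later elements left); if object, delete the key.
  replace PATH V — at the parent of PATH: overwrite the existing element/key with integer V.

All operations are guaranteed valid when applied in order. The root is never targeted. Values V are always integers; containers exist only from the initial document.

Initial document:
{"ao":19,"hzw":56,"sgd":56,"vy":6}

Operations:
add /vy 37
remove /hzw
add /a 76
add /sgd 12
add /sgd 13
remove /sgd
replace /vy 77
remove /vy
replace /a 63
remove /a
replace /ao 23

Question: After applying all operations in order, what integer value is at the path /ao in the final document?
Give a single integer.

Answer: 23

Derivation:
After op 1 (add /vy 37): {"ao":19,"hzw":56,"sgd":56,"vy":37}
After op 2 (remove /hzw): {"ao":19,"sgd":56,"vy":37}
After op 3 (add /a 76): {"a":76,"ao":19,"sgd":56,"vy":37}
After op 4 (add /sgd 12): {"a":76,"ao":19,"sgd":12,"vy":37}
After op 5 (add /sgd 13): {"a":76,"ao":19,"sgd":13,"vy":37}
After op 6 (remove /sgd): {"a":76,"ao":19,"vy":37}
After op 7 (replace /vy 77): {"a":76,"ao":19,"vy":77}
After op 8 (remove /vy): {"a":76,"ao":19}
After op 9 (replace /a 63): {"a":63,"ao":19}
After op 10 (remove /a): {"ao":19}
After op 11 (replace /ao 23): {"ao":23}
Value at /ao: 23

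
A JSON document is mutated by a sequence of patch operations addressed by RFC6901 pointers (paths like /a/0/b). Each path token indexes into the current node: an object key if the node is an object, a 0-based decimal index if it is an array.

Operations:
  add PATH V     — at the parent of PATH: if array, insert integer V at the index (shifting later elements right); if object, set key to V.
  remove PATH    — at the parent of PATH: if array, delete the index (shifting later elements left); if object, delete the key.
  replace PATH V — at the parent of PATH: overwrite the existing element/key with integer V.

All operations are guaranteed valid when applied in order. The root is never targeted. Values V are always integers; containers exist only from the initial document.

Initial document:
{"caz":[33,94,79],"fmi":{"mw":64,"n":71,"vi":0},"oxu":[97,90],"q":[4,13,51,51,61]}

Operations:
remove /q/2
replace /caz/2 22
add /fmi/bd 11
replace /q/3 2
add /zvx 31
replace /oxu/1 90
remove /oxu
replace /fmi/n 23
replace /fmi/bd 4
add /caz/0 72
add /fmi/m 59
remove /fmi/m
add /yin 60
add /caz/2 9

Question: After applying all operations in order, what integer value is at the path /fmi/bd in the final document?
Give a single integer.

Answer: 4

Derivation:
After op 1 (remove /q/2): {"caz":[33,94,79],"fmi":{"mw":64,"n":71,"vi":0},"oxu":[97,90],"q":[4,13,51,61]}
After op 2 (replace /caz/2 22): {"caz":[33,94,22],"fmi":{"mw":64,"n":71,"vi":0},"oxu":[97,90],"q":[4,13,51,61]}
After op 3 (add /fmi/bd 11): {"caz":[33,94,22],"fmi":{"bd":11,"mw":64,"n":71,"vi":0},"oxu":[97,90],"q":[4,13,51,61]}
After op 4 (replace /q/3 2): {"caz":[33,94,22],"fmi":{"bd":11,"mw":64,"n":71,"vi":0},"oxu":[97,90],"q":[4,13,51,2]}
After op 5 (add /zvx 31): {"caz":[33,94,22],"fmi":{"bd":11,"mw":64,"n":71,"vi":0},"oxu":[97,90],"q":[4,13,51,2],"zvx":31}
After op 6 (replace /oxu/1 90): {"caz":[33,94,22],"fmi":{"bd":11,"mw":64,"n":71,"vi":0},"oxu":[97,90],"q":[4,13,51,2],"zvx":31}
After op 7 (remove /oxu): {"caz":[33,94,22],"fmi":{"bd":11,"mw":64,"n":71,"vi":0},"q":[4,13,51,2],"zvx":31}
After op 8 (replace /fmi/n 23): {"caz":[33,94,22],"fmi":{"bd":11,"mw":64,"n":23,"vi":0},"q":[4,13,51,2],"zvx":31}
After op 9 (replace /fmi/bd 4): {"caz":[33,94,22],"fmi":{"bd":4,"mw":64,"n":23,"vi":0},"q":[4,13,51,2],"zvx":31}
After op 10 (add /caz/0 72): {"caz":[72,33,94,22],"fmi":{"bd":4,"mw":64,"n":23,"vi":0},"q":[4,13,51,2],"zvx":31}
After op 11 (add /fmi/m 59): {"caz":[72,33,94,22],"fmi":{"bd":4,"m":59,"mw":64,"n":23,"vi":0},"q":[4,13,51,2],"zvx":31}
After op 12 (remove /fmi/m): {"caz":[72,33,94,22],"fmi":{"bd":4,"mw":64,"n":23,"vi":0},"q":[4,13,51,2],"zvx":31}
After op 13 (add /yin 60): {"caz":[72,33,94,22],"fmi":{"bd":4,"mw":64,"n":23,"vi":0},"q":[4,13,51,2],"yin":60,"zvx":31}
After op 14 (add /caz/2 9): {"caz":[72,33,9,94,22],"fmi":{"bd":4,"mw":64,"n":23,"vi":0},"q":[4,13,51,2],"yin":60,"zvx":31}
Value at /fmi/bd: 4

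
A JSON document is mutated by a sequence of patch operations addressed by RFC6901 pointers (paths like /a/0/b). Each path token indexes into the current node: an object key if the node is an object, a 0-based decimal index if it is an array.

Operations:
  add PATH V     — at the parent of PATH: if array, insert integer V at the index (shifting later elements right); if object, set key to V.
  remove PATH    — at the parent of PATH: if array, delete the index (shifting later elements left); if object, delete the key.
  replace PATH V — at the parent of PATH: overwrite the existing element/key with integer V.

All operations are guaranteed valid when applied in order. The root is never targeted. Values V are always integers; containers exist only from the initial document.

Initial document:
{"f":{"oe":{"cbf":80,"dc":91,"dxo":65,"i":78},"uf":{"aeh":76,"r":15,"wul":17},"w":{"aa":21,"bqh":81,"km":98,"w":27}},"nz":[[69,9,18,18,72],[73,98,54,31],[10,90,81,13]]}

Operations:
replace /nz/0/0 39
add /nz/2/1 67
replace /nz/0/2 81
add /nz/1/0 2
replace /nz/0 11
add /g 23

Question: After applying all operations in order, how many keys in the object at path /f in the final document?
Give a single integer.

Answer: 3

Derivation:
After op 1 (replace /nz/0/0 39): {"f":{"oe":{"cbf":80,"dc":91,"dxo":65,"i":78},"uf":{"aeh":76,"r":15,"wul":17},"w":{"aa":21,"bqh":81,"km":98,"w":27}},"nz":[[39,9,18,18,72],[73,98,54,31],[10,90,81,13]]}
After op 2 (add /nz/2/1 67): {"f":{"oe":{"cbf":80,"dc":91,"dxo":65,"i":78},"uf":{"aeh":76,"r":15,"wul":17},"w":{"aa":21,"bqh":81,"km":98,"w":27}},"nz":[[39,9,18,18,72],[73,98,54,31],[10,67,90,81,13]]}
After op 3 (replace /nz/0/2 81): {"f":{"oe":{"cbf":80,"dc":91,"dxo":65,"i":78},"uf":{"aeh":76,"r":15,"wul":17},"w":{"aa":21,"bqh":81,"km":98,"w":27}},"nz":[[39,9,81,18,72],[73,98,54,31],[10,67,90,81,13]]}
After op 4 (add /nz/1/0 2): {"f":{"oe":{"cbf":80,"dc":91,"dxo":65,"i":78},"uf":{"aeh":76,"r":15,"wul":17},"w":{"aa":21,"bqh":81,"km":98,"w":27}},"nz":[[39,9,81,18,72],[2,73,98,54,31],[10,67,90,81,13]]}
After op 5 (replace /nz/0 11): {"f":{"oe":{"cbf":80,"dc":91,"dxo":65,"i":78},"uf":{"aeh":76,"r":15,"wul":17},"w":{"aa":21,"bqh":81,"km":98,"w":27}},"nz":[11,[2,73,98,54,31],[10,67,90,81,13]]}
After op 6 (add /g 23): {"f":{"oe":{"cbf":80,"dc":91,"dxo":65,"i":78},"uf":{"aeh":76,"r":15,"wul":17},"w":{"aa":21,"bqh":81,"km":98,"w":27}},"g":23,"nz":[11,[2,73,98,54,31],[10,67,90,81,13]]}
Size at path /f: 3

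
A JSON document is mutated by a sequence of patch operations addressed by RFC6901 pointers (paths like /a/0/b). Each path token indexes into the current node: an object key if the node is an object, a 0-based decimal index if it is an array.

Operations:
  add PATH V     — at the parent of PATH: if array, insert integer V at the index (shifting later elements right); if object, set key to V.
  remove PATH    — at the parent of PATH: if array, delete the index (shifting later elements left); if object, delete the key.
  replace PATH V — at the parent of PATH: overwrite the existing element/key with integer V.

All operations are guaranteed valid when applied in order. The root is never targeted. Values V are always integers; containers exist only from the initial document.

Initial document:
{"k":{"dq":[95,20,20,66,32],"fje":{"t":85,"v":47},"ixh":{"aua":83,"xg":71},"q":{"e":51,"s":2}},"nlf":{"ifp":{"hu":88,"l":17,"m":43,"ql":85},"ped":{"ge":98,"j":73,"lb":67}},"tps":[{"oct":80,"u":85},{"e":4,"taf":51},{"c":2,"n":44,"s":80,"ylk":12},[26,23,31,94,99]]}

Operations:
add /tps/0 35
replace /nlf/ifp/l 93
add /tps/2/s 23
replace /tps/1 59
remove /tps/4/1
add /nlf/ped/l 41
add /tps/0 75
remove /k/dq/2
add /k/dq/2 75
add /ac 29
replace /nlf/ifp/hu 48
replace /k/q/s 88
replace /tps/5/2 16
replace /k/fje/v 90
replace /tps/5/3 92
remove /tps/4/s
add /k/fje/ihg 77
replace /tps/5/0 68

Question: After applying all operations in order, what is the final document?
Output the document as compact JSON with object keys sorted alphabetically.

Answer: {"ac":29,"k":{"dq":[95,20,75,66,32],"fje":{"ihg":77,"t":85,"v":90},"ixh":{"aua":83,"xg":71},"q":{"e":51,"s":88}},"nlf":{"ifp":{"hu":48,"l":93,"m":43,"ql":85},"ped":{"ge":98,"j":73,"l":41,"lb":67}},"tps":[75,35,59,{"e":4,"s":23,"taf":51},{"c":2,"n":44,"ylk":12},[68,31,16,92]]}

Derivation:
After op 1 (add /tps/0 35): {"k":{"dq":[95,20,20,66,32],"fje":{"t":85,"v":47},"ixh":{"aua":83,"xg":71},"q":{"e":51,"s":2}},"nlf":{"ifp":{"hu":88,"l":17,"m":43,"ql":85},"ped":{"ge":98,"j":73,"lb":67}},"tps":[35,{"oct":80,"u":85},{"e":4,"taf":51},{"c":2,"n":44,"s":80,"ylk":12},[26,23,31,94,99]]}
After op 2 (replace /nlf/ifp/l 93): {"k":{"dq":[95,20,20,66,32],"fje":{"t":85,"v":47},"ixh":{"aua":83,"xg":71},"q":{"e":51,"s":2}},"nlf":{"ifp":{"hu":88,"l":93,"m":43,"ql":85},"ped":{"ge":98,"j":73,"lb":67}},"tps":[35,{"oct":80,"u":85},{"e":4,"taf":51},{"c":2,"n":44,"s":80,"ylk":12},[26,23,31,94,99]]}
After op 3 (add /tps/2/s 23): {"k":{"dq":[95,20,20,66,32],"fje":{"t":85,"v":47},"ixh":{"aua":83,"xg":71},"q":{"e":51,"s":2}},"nlf":{"ifp":{"hu":88,"l":93,"m":43,"ql":85},"ped":{"ge":98,"j":73,"lb":67}},"tps":[35,{"oct":80,"u":85},{"e":4,"s":23,"taf":51},{"c":2,"n":44,"s":80,"ylk":12},[26,23,31,94,99]]}
After op 4 (replace /tps/1 59): {"k":{"dq":[95,20,20,66,32],"fje":{"t":85,"v":47},"ixh":{"aua":83,"xg":71},"q":{"e":51,"s":2}},"nlf":{"ifp":{"hu":88,"l":93,"m":43,"ql":85},"ped":{"ge":98,"j":73,"lb":67}},"tps":[35,59,{"e":4,"s":23,"taf":51},{"c":2,"n":44,"s":80,"ylk":12},[26,23,31,94,99]]}
After op 5 (remove /tps/4/1): {"k":{"dq":[95,20,20,66,32],"fje":{"t":85,"v":47},"ixh":{"aua":83,"xg":71},"q":{"e":51,"s":2}},"nlf":{"ifp":{"hu":88,"l":93,"m":43,"ql":85},"ped":{"ge":98,"j":73,"lb":67}},"tps":[35,59,{"e":4,"s":23,"taf":51},{"c":2,"n":44,"s":80,"ylk":12},[26,31,94,99]]}
After op 6 (add /nlf/ped/l 41): {"k":{"dq":[95,20,20,66,32],"fje":{"t":85,"v":47},"ixh":{"aua":83,"xg":71},"q":{"e":51,"s":2}},"nlf":{"ifp":{"hu":88,"l":93,"m":43,"ql":85},"ped":{"ge":98,"j":73,"l":41,"lb":67}},"tps":[35,59,{"e":4,"s":23,"taf":51},{"c":2,"n":44,"s":80,"ylk":12},[26,31,94,99]]}
After op 7 (add /tps/0 75): {"k":{"dq":[95,20,20,66,32],"fje":{"t":85,"v":47},"ixh":{"aua":83,"xg":71},"q":{"e":51,"s":2}},"nlf":{"ifp":{"hu":88,"l":93,"m":43,"ql":85},"ped":{"ge":98,"j":73,"l":41,"lb":67}},"tps":[75,35,59,{"e":4,"s":23,"taf":51},{"c":2,"n":44,"s":80,"ylk":12},[26,31,94,99]]}
After op 8 (remove /k/dq/2): {"k":{"dq":[95,20,66,32],"fje":{"t":85,"v":47},"ixh":{"aua":83,"xg":71},"q":{"e":51,"s":2}},"nlf":{"ifp":{"hu":88,"l":93,"m":43,"ql":85},"ped":{"ge":98,"j":73,"l":41,"lb":67}},"tps":[75,35,59,{"e":4,"s":23,"taf":51},{"c":2,"n":44,"s":80,"ylk":12},[26,31,94,99]]}
After op 9 (add /k/dq/2 75): {"k":{"dq":[95,20,75,66,32],"fje":{"t":85,"v":47},"ixh":{"aua":83,"xg":71},"q":{"e":51,"s":2}},"nlf":{"ifp":{"hu":88,"l":93,"m":43,"ql":85},"ped":{"ge":98,"j":73,"l":41,"lb":67}},"tps":[75,35,59,{"e":4,"s":23,"taf":51},{"c":2,"n":44,"s":80,"ylk":12},[26,31,94,99]]}
After op 10 (add /ac 29): {"ac":29,"k":{"dq":[95,20,75,66,32],"fje":{"t":85,"v":47},"ixh":{"aua":83,"xg":71},"q":{"e":51,"s":2}},"nlf":{"ifp":{"hu":88,"l":93,"m":43,"ql":85},"ped":{"ge":98,"j":73,"l":41,"lb":67}},"tps":[75,35,59,{"e":4,"s":23,"taf":51},{"c":2,"n":44,"s":80,"ylk":12},[26,31,94,99]]}
After op 11 (replace /nlf/ifp/hu 48): {"ac":29,"k":{"dq":[95,20,75,66,32],"fje":{"t":85,"v":47},"ixh":{"aua":83,"xg":71},"q":{"e":51,"s":2}},"nlf":{"ifp":{"hu":48,"l":93,"m":43,"ql":85},"ped":{"ge":98,"j":73,"l":41,"lb":67}},"tps":[75,35,59,{"e":4,"s":23,"taf":51},{"c":2,"n":44,"s":80,"ylk":12},[26,31,94,99]]}
After op 12 (replace /k/q/s 88): {"ac":29,"k":{"dq":[95,20,75,66,32],"fje":{"t":85,"v":47},"ixh":{"aua":83,"xg":71},"q":{"e":51,"s":88}},"nlf":{"ifp":{"hu":48,"l":93,"m":43,"ql":85},"ped":{"ge":98,"j":73,"l":41,"lb":67}},"tps":[75,35,59,{"e":4,"s":23,"taf":51},{"c":2,"n":44,"s":80,"ylk":12},[26,31,94,99]]}
After op 13 (replace /tps/5/2 16): {"ac":29,"k":{"dq":[95,20,75,66,32],"fje":{"t":85,"v":47},"ixh":{"aua":83,"xg":71},"q":{"e":51,"s":88}},"nlf":{"ifp":{"hu":48,"l":93,"m":43,"ql":85},"ped":{"ge":98,"j":73,"l":41,"lb":67}},"tps":[75,35,59,{"e":4,"s":23,"taf":51},{"c":2,"n":44,"s":80,"ylk":12},[26,31,16,99]]}
After op 14 (replace /k/fje/v 90): {"ac":29,"k":{"dq":[95,20,75,66,32],"fje":{"t":85,"v":90},"ixh":{"aua":83,"xg":71},"q":{"e":51,"s":88}},"nlf":{"ifp":{"hu":48,"l":93,"m":43,"ql":85},"ped":{"ge":98,"j":73,"l":41,"lb":67}},"tps":[75,35,59,{"e":4,"s":23,"taf":51},{"c":2,"n":44,"s":80,"ylk":12},[26,31,16,99]]}
After op 15 (replace /tps/5/3 92): {"ac":29,"k":{"dq":[95,20,75,66,32],"fje":{"t":85,"v":90},"ixh":{"aua":83,"xg":71},"q":{"e":51,"s":88}},"nlf":{"ifp":{"hu":48,"l":93,"m":43,"ql":85},"ped":{"ge":98,"j":73,"l":41,"lb":67}},"tps":[75,35,59,{"e":4,"s":23,"taf":51},{"c":2,"n":44,"s":80,"ylk":12},[26,31,16,92]]}
After op 16 (remove /tps/4/s): {"ac":29,"k":{"dq":[95,20,75,66,32],"fje":{"t":85,"v":90},"ixh":{"aua":83,"xg":71},"q":{"e":51,"s":88}},"nlf":{"ifp":{"hu":48,"l":93,"m":43,"ql":85},"ped":{"ge":98,"j":73,"l":41,"lb":67}},"tps":[75,35,59,{"e":4,"s":23,"taf":51},{"c":2,"n":44,"ylk":12},[26,31,16,92]]}
After op 17 (add /k/fje/ihg 77): {"ac":29,"k":{"dq":[95,20,75,66,32],"fje":{"ihg":77,"t":85,"v":90},"ixh":{"aua":83,"xg":71},"q":{"e":51,"s":88}},"nlf":{"ifp":{"hu":48,"l":93,"m":43,"ql":85},"ped":{"ge":98,"j":73,"l":41,"lb":67}},"tps":[75,35,59,{"e":4,"s":23,"taf":51},{"c":2,"n":44,"ylk":12},[26,31,16,92]]}
After op 18 (replace /tps/5/0 68): {"ac":29,"k":{"dq":[95,20,75,66,32],"fje":{"ihg":77,"t":85,"v":90},"ixh":{"aua":83,"xg":71},"q":{"e":51,"s":88}},"nlf":{"ifp":{"hu":48,"l":93,"m":43,"ql":85},"ped":{"ge":98,"j":73,"l":41,"lb":67}},"tps":[75,35,59,{"e":4,"s":23,"taf":51},{"c":2,"n":44,"ylk":12},[68,31,16,92]]}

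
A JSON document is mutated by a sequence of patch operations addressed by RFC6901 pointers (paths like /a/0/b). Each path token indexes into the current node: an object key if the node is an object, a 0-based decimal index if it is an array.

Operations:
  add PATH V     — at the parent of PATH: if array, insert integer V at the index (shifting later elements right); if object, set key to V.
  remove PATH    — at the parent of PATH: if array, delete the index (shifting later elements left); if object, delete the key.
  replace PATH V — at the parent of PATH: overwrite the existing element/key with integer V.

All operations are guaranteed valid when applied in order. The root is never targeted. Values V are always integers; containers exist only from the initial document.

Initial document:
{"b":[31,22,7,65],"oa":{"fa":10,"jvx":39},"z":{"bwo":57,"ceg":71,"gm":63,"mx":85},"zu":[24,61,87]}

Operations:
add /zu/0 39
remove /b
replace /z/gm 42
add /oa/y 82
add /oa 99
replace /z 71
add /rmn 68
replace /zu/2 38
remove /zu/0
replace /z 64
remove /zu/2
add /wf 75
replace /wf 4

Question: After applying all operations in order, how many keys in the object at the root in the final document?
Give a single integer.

Answer: 5

Derivation:
After op 1 (add /zu/0 39): {"b":[31,22,7,65],"oa":{"fa":10,"jvx":39},"z":{"bwo":57,"ceg":71,"gm":63,"mx":85},"zu":[39,24,61,87]}
After op 2 (remove /b): {"oa":{"fa":10,"jvx":39},"z":{"bwo":57,"ceg":71,"gm":63,"mx":85},"zu":[39,24,61,87]}
After op 3 (replace /z/gm 42): {"oa":{"fa":10,"jvx":39},"z":{"bwo":57,"ceg":71,"gm":42,"mx":85},"zu":[39,24,61,87]}
After op 4 (add /oa/y 82): {"oa":{"fa":10,"jvx":39,"y":82},"z":{"bwo":57,"ceg":71,"gm":42,"mx":85},"zu":[39,24,61,87]}
After op 5 (add /oa 99): {"oa":99,"z":{"bwo":57,"ceg":71,"gm":42,"mx":85},"zu":[39,24,61,87]}
After op 6 (replace /z 71): {"oa":99,"z":71,"zu":[39,24,61,87]}
After op 7 (add /rmn 68): {"oa":99,"rmn":68,"z":71,"zu":[39,24,61,87]}
After op 8 (replace /zu/2 38): {"oa":99,"rmn":68,"z":71,"zu":[39,24,38,87]}
After op 9 (remove /zu/0): {"oa":99,"rmn":68,"z":71,"zu":[24,38,87]}
After op 10 (replace /z 64): {"oa":99,"rmn":68,"z":64,"zu":[24,38,87]}
After op 11 (remove /zu/2): {"oa":99,"rmn":68,"z":64,"zu":[24,38]}
After op 12 (add /wf 75): {"oa":99,"rmn":68,"wf":75,"z":64,"zu":[24,38]}
After op 13 (replace /wf 4): {"oa":99,"rmn":68,"wf":4,"z":64,"zu":[24,38]}
Size at the root: 5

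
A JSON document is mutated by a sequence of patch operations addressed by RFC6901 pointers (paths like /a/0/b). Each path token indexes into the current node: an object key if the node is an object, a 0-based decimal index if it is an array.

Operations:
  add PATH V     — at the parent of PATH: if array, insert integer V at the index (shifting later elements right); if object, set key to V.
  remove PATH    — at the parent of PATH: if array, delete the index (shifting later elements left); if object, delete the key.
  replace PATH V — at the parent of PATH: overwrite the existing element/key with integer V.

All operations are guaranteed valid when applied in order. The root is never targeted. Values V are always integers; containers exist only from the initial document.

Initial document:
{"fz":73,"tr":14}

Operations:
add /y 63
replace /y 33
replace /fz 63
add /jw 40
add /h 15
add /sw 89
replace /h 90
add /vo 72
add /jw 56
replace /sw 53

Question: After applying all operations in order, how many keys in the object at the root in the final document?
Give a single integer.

After op 1 (add /y 63): {"fz":73,"tr":14,"y":63}
After op 2 (replace /y 33): {"fz":73,"tr":14,"y":33}
After op 3 (replace /fz 63): {"fz":63,"tr":14,"y":33}
After op 4 (add /jw 40): {"fz":63,"jw":40,"tr":14,"y":33}
After op 5 (add /h 15): {"fz":63,"h":15,"jw":40,"tr":14,"y":33}
After op 6 (add /sw 89): {"fz":63,"h":15,"jw":40,"sw":89,"tr":14,"y":33}
After op 7 (replace /h 90): {"fz":63,"h":90,"jw":40,"sw":89,"tr":14,"y":33}
After op 8 (add /vo 72): {"fz":63,"h":90,"jw":40,"sw":89,"tr":14,"vo":72,"y":33}
After op 9 (add /jw 56): {"fz":63,"h":90,"jw":56,"sw":89,"tr":14,"vo":72,"y":33}
After op 10 (replace /sw 53): {"fz":63,"h":90,"jw":56,"sw":53,"tr":14,"vo":72,"y":33}
Size at the root: 7

Answer: 7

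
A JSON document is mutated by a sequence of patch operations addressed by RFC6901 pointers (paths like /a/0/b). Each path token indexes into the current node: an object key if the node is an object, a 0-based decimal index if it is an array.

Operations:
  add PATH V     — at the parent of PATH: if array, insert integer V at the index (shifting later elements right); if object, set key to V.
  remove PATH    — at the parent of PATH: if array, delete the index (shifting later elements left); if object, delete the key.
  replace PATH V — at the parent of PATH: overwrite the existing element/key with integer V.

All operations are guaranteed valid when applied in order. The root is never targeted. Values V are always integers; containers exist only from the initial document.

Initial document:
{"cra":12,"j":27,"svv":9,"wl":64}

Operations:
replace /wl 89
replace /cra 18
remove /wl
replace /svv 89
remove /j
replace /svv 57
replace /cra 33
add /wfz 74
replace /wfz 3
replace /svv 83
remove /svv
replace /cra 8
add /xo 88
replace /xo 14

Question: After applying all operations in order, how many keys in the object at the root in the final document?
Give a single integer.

Answer: 3

Derivation:
After op 1 (replace /wl 89): {"cra":12,"j":27,"svv":9,"wl":89}
After op 2 (replace /cra 18): {"cra":18,"j":27,"svv":9,"wl":89}
After op 3 (remove /wl): {"cra":18,"j":27,"svv":9}
After op 4 (replace /svv 89): {"cra":18,"j":27,"svv":89}
After op 5 (remove /j): {"cra":18,"svv":89}
After op 6 (replace /svv 57): {"cra":18,"svv":57}
After op 7 (replace /cra 33): {"cra":33,"svv":57}
After op 8 (add /wfz 74): {"cra":33,"svv":57,"wfz":74}
After op 9 (replace /wfz 3): {"cra":33,"svv":57,"wfz":3}
After op 10 (replace /svv 83): {"cra":33,"svv":83,"wfz":3}
After op 11 (remove /svv): {"cra":33,"wfz":3}
After op 12 (replace /cra 8): {"cra":8,"wfz":3}
After op 13 (add /xo 88): {"cra":8,"wfz":3,"xo":88}
After op 14 (replace /xo 14): {"cra":8,"wfz":3,"xo":14}
Size at the root: 3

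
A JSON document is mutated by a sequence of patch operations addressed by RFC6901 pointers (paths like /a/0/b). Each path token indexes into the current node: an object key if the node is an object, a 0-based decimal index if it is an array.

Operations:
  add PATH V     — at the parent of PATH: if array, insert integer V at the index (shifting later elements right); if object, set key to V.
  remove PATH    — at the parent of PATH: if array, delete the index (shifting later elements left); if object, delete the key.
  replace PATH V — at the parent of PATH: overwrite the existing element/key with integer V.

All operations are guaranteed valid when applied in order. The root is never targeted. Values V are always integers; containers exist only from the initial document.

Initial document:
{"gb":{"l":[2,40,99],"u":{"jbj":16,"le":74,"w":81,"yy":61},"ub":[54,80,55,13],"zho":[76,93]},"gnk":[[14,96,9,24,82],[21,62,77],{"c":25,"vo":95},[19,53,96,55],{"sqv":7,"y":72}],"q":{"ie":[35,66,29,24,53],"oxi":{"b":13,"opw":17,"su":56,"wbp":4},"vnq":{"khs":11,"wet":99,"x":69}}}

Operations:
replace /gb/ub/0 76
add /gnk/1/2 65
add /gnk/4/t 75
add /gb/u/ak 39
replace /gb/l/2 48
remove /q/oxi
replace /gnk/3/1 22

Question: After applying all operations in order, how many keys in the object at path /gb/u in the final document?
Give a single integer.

Answer: 5

Derivation:
After op 1 (replace /gb/ub/0 76): {"gb":{"l":[2,40,99],"u":{"jbj":16,"le":74,"w":81,"yy":61},"ub":[76,80,55,13],"zho":[76,93]},"gnk":[[14,96,9,24,82],[21,62,77],{"c":25,"vo":95},[19,53,96,55],{"sqv":7,"y":72}],"q":{"ie":[35,66,29,24,53],"oxi":{"b":13,"opw":17,"su":56,"wbp":4},"vnq":{"khs":11,"wet":99,"x":69}}}
After op 2 (add /gnk/1/2 65): {"gb":{"l":[2,40,99],"u":{"jbj":16,"le":74,"w":81,"yy":61},"ub":[76,80,55,13],"zho":[76,93]},"gnk":[[14,96,9,24,82],[21,62,65,77],{"c":25,"vo":95},[19,53,96,55],{"sqv":7,"y":72}],"q":{"ie":[35,66,29,24,53],"oxi":{"b":13,"opw":17,"su":56,"wbp":4},"vnq":{"khs":11,"wet":99,"x":69}}}
After op 3 (add /gnk/4/t 75): {"gb":{"l":[2,40,99],"u":{"jbj":16,"le":74,"w":81,"yy":61},"ub":[76,80,55,13],"zho":[76,93]},"gnk":[[14,96,9,24,82],[21,62,65,77],{"c":25,"vo":95},[19,53,96,55],{"sqv":7,"t":75,"y":72}],"q":{"ie":[35,66,29,24,53],"oxi":{"b":13,"opw":17,"su":56,"wbp":4},"vnq":{"khs":11,"wet":99,"x":69}}}
After op 4 (add /gb/u/ak 39): {"gb":{"l":[2,40,99],"u":{"ak":39,"jbj":16,"le":74,"w":81,"yy":61},"ub":[76,80,55,13],"zho":[76,93]},"gnk":[[14,96,9,24,82],[21,62,65,77],{"c":25,"vo":95},[19,53,96,55],{"sqv":7,"t":75,"y":72}],"q":{"ie":[35,66,29,24,53],"oxi":{"b":13,"opw":17,"su":56,"wbp":4},"vnq":{"khs":11,"wet":99,"x":69}}}
After op 5 (replace /gb/l/2 48): {"gb":{"l":[2,40,48],"u":{"ak":39,"jbj":16,"le":74,"w":81,"yy":61},"ub":[76,80,55,13],"zho":[76,93]},"gnk":[[14,96,9,24,82],[21,62,65,77],{"c":25,"vo":95},[19,53,96,55],{"sqv":7,"t":75,"y":72}],"q":{"ie":[35,66,29,24,53],"oxi":{"b":13,"opw":17,"su":56,"wbp":4},"vnq":{"khs":11,"wet":99,"x":69}}}
After op 6 (remove /q/oxi): {"gb":{"l":[2,40,48],"u":{"ak":39,"jbj":16,"le":74,"w":81,"yy":61},"ub":[76,80,55,13],"zho":[76,93]},"gnk":[[14,96,9,24,82],[21,62,65,77],{"c":25,"vo":95},[19,53,96,55],{"sqv":7,"t":75,"y":72}],"q":{"ie":[35,66,29,24,53],"vnq":{"khs":11,"wet":99,"x":69}}}
After op 7 (replace /gnk/3/1 22): {"gb":{"l":[2,40,48],"u":{"ak":39,"jbj":16,"le":74,"w":81,"yy":61},"ub":[76,80,55,13],"zho":[76,93]},"gnk":[[14,96,9,24,82],[21,62,65,77],{"c":25,"vo":95},[19,22,96,55],{"sqv":7,"t":75,"y":72}],"q":{"ie":[35,66,29,24,53],"vnq":{"khs":11,"wet":99,"x":69}}}
Size at path /gb/u: 5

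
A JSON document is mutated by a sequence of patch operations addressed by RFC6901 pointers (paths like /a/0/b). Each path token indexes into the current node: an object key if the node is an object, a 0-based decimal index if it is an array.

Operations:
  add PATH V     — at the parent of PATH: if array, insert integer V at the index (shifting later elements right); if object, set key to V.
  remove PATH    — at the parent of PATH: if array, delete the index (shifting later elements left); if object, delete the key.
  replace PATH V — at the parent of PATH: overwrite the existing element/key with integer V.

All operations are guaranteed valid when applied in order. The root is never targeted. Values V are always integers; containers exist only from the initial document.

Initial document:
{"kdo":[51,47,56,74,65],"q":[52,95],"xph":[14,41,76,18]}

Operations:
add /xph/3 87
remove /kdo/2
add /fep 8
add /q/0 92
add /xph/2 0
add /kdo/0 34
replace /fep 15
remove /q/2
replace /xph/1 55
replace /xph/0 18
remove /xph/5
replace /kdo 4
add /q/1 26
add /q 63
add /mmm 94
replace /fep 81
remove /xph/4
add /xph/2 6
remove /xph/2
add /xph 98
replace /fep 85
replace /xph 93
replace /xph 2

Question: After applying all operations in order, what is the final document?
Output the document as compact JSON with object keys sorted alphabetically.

Answer: {"fep":85,"kdo":4,"mmm":94,"q":63,"xph":2}

Derivation:
After op 1 (add /xph/3 87): {"kdo":[51,47,56,74,65],"q":[52,95],"xph":[14,41,76,87,18]}
After op 2 (remove /kdo/2): {"kdo":[51,47,74,65],"q":[52,95],"xph":[14,41,76,87,18]}
After op 3 (add /fep 8): {"fep":8,"kdo":[51,47,74,65],"q":[52,95],"xph":[14,41,76,87,18]}
After op 4 (add /q/0 92): {"fep":8,"kdo":[51,47,74,65],"q":[92,52,95],"xph":[14,41,76,87,18]}
After op 5 (add /xph/2 0): {"fep":8,"kdo":[51,47,74,65],"q":[92,52,95],"xph":[14,41,0,76,87,18]}
After op 6 (add /kdo/0 34): {"fep":8,"kdo":[34,51,47,74,65],"q":[92,52,95],"xph":[14,41,0,76,87,18]}
After op 7 (replace /fep 15): {"fep":15,"kdo":[34,51,47,74,65],"q":[92,52,95],"xph":[14,41,0,76,87,18]}
After op 8 (remove /q/2): {"fep":15,"kdo":[34,51,47,74,65],"q":[92,52],"xph":[14,41,0,76,87,18]}
After op 9 (replace /xph/1 55): {"fep":15,"kdo":[34,51,47,74,65],"q":[92,52],"xph":[14,55,0,76,87,18]}
After op 10 (replace /xph/0 18): {"fep":15,"kdo":[34,51,47,74,65],"q":[92,52],"xph":[18,55,0,76,87,18]}
After op 11 (remove /xph/5): {"fep":15,"kdo":[34,51,47,74,65],"q":[92,52],"xph":[18,55,0,76,87]}
After op 12 (replace /kdo 4): {"fep":15,"kdo":4,"q":[92,52],"xph":[18,55,0,76,87]}
After op 13 (add /q/1 26): {"fep":15,"kdo":4,"q":[92,26,52],"xph":[18,55,0,76,87]}
After op 14 (add /q 63): {"fep":15,"kdo":4,"q":63,"xph":[18,55,0,76,87]}
After op 15 (add /mmm 94): {"fep":15,"kdo":4,"mmm":94,"q":63,"xph":[18,55,0,76,87]}
After op 16 (replace /fep 81): {"fep":81,"kdo":4,"mmm":94,"q":63,"xph":[18,55,0,76,87]}
After op 17 (remove /xph/4): {"fep":81,"kdo":4,"mmm":94,"q":63,"xph":[18,55,0,76]}
After op 18 (add /xph/2 6): {"fep":81,"kdo":4,"mmm":94,"q":63,"xph":[18,55,6,0,76]}
After op 19 (remove /xph/2): {"fep":81,"kdo":4,"mmm":94,"q":63,"xph":[18,55,0,76]}
After op 20 (add /xph 98): {"fep":81,"kdo":4,"mmm":94,"q":63,"xph":98}
After op 21 (replace /fep 85): {"fep":85,"kdo":4,"mmm":94,"q":63,"xph":98}
After op 22 (replace /xph 93): {"fep":85,"kdo":4,"mmm":94,"q":63,"xph":93}
After op 23 (replace /xph 2): {"fep":85,"kdo":4,"mmm":94,"q":63,"xph":2}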